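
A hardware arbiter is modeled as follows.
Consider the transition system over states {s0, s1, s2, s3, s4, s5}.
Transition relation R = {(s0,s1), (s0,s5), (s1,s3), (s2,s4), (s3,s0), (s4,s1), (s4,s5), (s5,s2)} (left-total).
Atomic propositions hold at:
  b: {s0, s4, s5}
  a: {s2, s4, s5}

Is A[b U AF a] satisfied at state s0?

No

AF a: least fixpoint, start Z0 = {s2, s4, s5}, add states with every successor in Z. Already a fixed point.
Sat(AF a) = {s2, s4, s5}
A[b U AF a]: least fixpoint, start Z0 = Sat(AF a) = {s2, s4, s5}, add states in Sat(b) with every successor in Z. Already a fixed point.
Sat(A[b U AF a]) = {s2, s4, s5}
s0 ∉ Sat(A[b U AF a]) = {s2, s4, s5}, so the formula does not hold at s0.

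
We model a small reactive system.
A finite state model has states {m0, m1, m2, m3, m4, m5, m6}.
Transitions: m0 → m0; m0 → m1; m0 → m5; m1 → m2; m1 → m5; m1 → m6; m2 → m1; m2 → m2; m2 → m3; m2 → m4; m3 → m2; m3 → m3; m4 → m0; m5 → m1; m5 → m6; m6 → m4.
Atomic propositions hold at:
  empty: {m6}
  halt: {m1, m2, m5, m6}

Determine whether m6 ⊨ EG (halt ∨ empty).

No

Sat(halt ∨ empty) = {m1, m2, m5, m6}
EG (halt ∨ empty): greatest fixpoint, start Z0 = {m1, m2, m5, m6}, keep only states in Sat with some successor in Z. Z1 = {m1, m2, m5}; fixed.
Sat(EG (halt ∨ empty)) = {m1, m2, m5}
m6 ∉ Sat(EG (halt ∨ empty)) = {m1, m2, m5}, so the formula does not hold at m6.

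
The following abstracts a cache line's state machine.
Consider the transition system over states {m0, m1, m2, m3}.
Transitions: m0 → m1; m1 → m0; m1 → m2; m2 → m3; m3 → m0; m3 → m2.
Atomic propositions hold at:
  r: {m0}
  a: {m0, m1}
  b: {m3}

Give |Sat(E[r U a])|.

2

E[r U a]: least fixpoint, start Z0 = Sat(a) = {m0, m1}, add states in Sat(r) with some successor in Z. Already a fixed point.
Sat(E[r U a]) = {m0, m1}
|Sat(E[r U a])| = |{m0, m1}| = 2.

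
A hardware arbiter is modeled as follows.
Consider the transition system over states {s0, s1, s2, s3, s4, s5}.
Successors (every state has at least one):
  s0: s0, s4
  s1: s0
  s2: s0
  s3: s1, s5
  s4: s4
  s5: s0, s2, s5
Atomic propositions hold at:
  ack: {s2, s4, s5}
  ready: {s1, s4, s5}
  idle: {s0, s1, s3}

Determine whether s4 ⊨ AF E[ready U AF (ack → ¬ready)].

No

Sat(¬ready) = {s0, s2, s3}
Sat(ack → ¬ready) = {s0, s1, s2, s3}
AF (ack → ¬ready): least fixpoint, start Z0 = {s0, s1, s2, s3}, add states with every successor in Z. Already a fixed point.
Sat(AF (ack → ¬ready)) = {s0, s1, s2, s3}
E[ready U AF (ack → ¬ready)]: least fixpoint, start Z0 = Sat(AF (ack → ¬ready)) = {s0, s1, s2, s3}, add states in Sat(ready) with some successor in Z. Z1 = {s0, s1, s2, s3, s5}; fixed.
Sat(E[ready U AF (ack → ¬ready)]) = {s0, s1, s2, s3, s5}
AF E[ready U AF (ack → ¬ready)]: least fixpoint, start Z0 = {s0, s1, s2, s3, s5}, add states with every successor in Z. Already a fixed point.
Sat(AF E[ready U AF (ack → ¬ready)]) = {s0, s1, s2, s3, s5}
s4 ∉ Sat(AF E[ready U AF (ack → ¬ready)]) = {s0, s1, s2, s3, s5}, so the formula does not hold at s4.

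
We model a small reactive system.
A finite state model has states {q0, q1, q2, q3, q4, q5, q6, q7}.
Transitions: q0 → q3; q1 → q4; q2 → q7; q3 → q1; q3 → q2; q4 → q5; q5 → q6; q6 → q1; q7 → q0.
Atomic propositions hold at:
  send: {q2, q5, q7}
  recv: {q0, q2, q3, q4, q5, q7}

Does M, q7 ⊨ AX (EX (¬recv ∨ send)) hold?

No

Sat(¬recv) = {q1, q6}
Sat(¬recv ∨ send) = {q1, q2, q5, q6, q7}
Sat(EX (¬recv ∨ send)) = {s : some successor in {q1, q2, q5, q6, q7}} = {q2, q3, q4, q5, q6}
Sat(AX (EX (¬recv ∨ send))) = {s : every successor in {q2, q3, q4, q5, q6}} = {q0, q1, q4, q5}
q7 ∉ Sat(AX (EX (¬recv ∨ send))) = {q0, q1, q4, q5}, so the formula does not hold at q7.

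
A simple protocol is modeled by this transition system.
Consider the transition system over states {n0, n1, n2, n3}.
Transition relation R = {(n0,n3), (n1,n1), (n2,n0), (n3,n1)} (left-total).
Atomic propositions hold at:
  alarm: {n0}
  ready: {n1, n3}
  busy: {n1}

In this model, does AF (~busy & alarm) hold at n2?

Sat(~busy) = {n0, n2, n3}
Sat(~busy & alarm) = {n0}
AF (~busy & alarm): least fixpoint, start Z0 = {n0}, add states with every successor in Z. Z1 = {n0, n2}; fixed.
Sat(AF (~busy & alarm)) = {n0, n2}
n2 ∈ Sat(AF (~busy & alarm)) = {n0, n2}, so the formula holds at n2.

Yes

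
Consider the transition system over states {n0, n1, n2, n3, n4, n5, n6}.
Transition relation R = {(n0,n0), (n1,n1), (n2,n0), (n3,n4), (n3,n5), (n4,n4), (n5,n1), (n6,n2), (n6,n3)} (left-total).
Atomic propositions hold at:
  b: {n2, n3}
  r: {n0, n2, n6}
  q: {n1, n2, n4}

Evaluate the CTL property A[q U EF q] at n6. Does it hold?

EF q: least fixpoint, start Z0 = {n1, n2, n4}, add states with some successor in Z. Z1 = {n1, n2, n3, n4, n5, n6}; fixed.
Sat(EF q) = {n1, n2, n3, n4, n5, n6}
A[q U EF q]: least fixpoint, start Z0 = Sat(EF q) = {n1, n2, n3, n4, n5, n6}, add states in Sat(q) with every successor in Z. Already a fixed point.
Sat(A[q U EF q]) = {n1, n2, n3, n4, n5, n6}
n6 ∈ Sat(A[q U EF q]) = {n1, n2, n3, n4, n5, n6}, so the formula holds at n6.

Yes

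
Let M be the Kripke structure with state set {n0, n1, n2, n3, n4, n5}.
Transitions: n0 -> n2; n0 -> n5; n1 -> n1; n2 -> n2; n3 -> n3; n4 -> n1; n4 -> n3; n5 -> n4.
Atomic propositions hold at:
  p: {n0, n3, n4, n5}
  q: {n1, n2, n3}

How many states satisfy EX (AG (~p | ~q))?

Sat(~p) = {n1, n2}
Sat(~q) = {n0, n4, n5}
Sat(~p | ~q) = {n0, n1, n2, n4, n5}
AG (~p | ~q): greatest fixpoint, start Z0 = {n0, n1, n2, n4, n5}, keep only states in Sat with every successor in Z. Z1 = {n0, n1, n2, n5}; Z2 = {n0, n1, n2}; Z3 = {n1, n2}; fixed.
Sat(AG (~p | ~q)) = {n1, n2}
Sat(EX (AG (~p | ~q))) = {s : some successor in {n1, n2}} = {n0, n1, n2, n4}
|Sat(EX (AG (~p | ~q)))| = |{n0, n1, n2, n4}| = 4.

4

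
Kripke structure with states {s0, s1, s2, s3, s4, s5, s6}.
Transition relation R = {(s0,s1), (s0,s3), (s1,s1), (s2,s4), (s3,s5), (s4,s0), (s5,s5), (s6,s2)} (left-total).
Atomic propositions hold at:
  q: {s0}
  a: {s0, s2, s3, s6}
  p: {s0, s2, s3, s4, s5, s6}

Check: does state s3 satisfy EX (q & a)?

Sat(q & a) = {s0}
Sat(EX (q & a)) = {s : some successor in {s0}} = {s4}
s3 ∉ Sat(EX (q & a)) = {s4}, so the formula does not hold at s3.

No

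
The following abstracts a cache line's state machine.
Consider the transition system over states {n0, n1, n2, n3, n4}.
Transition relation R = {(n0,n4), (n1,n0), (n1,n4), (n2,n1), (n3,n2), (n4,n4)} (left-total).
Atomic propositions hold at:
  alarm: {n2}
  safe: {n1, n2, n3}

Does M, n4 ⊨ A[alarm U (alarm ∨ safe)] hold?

Sat(alarm ∨ safe) = {n1, n2, n3}
A[alarm U (alarm ∨ safe)]: least fixpoint, start Z0 = Sat((alarm ∨ safe)) = {n1, n2, n3}, add states in Sat(alarm) with every successor in Z. Already a fixed point.
Sat(A[alarm U (alarm ∨ safe)]) = {n1, n2, n3}
n4 ∉ Sat(A[alarm U (alarm ∨ safe)]) = {n1, n2, n3}, so the formula does not hold at n4.

No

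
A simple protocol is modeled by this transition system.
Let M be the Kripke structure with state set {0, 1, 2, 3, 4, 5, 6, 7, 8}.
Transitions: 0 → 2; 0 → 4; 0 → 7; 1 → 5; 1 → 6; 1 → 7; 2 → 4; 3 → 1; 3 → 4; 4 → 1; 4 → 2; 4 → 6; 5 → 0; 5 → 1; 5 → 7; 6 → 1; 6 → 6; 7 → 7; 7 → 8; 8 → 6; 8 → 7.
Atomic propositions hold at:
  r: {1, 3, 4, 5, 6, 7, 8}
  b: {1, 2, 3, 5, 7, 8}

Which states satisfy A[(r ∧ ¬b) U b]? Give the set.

Sat(¬b) = {0, 4, 6}
Sat(r ∧ ¬b) = {4, 6}
A[(r ∧ ¬b) U b]: least fixpoint, start Z0 = Sat(b) = {1, 2, 3, 5, 7, 8}, add states in Sat(r ∧ ¬b) with every successor in Z. Already a fixed point.
Sat(A[(r ∧ ¬b) U b]) = {1, 2, 3, 5, 7, 8}

{1, 2, 3, 5, 7, 8}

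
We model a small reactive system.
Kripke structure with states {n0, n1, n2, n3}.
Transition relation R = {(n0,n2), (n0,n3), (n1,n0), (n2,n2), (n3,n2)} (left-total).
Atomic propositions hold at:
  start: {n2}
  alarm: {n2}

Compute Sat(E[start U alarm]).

E[start U alarm]: least fixpoint, start Z0 = Sat(alarm) = {n2}, add states in Sat(start) with some successor in Z. Already a fixed point.
Sat(E[start U alarm]) = {n2}

{n2}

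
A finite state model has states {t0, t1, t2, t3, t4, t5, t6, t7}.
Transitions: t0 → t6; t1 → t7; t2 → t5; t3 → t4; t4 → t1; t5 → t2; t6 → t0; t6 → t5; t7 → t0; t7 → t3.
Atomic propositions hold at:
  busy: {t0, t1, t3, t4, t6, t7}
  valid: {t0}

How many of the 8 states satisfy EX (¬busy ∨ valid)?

4

Sat(¬busy) = {t2, t5}
Sat(¬busy ∨ valid) = {t0, t2, t5}
Sat(EX (¬busy ∨ valid)) = {s : some successor in {t0, t2, t5}} = {t2, t5, t6, t7}
|Sat(EX (¬busy ∨ valid))| = |{t2, t5, t6, t7}| = 4.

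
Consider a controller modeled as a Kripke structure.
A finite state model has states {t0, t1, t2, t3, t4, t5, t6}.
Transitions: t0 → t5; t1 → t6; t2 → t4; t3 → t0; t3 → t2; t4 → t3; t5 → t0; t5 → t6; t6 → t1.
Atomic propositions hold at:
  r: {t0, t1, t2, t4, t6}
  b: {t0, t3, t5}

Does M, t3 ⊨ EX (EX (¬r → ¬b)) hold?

Yes

Sat(¬r) = {t3, t5}
Sat(¬b) = {t1, t2, t4, t6}
Sat(¬r → ¬b) = {t0, t1, t2, t4, t6}
Sat(EX (¬r → ¬b)) = {s : some successor in {t0, t1, t2, t4, t6}} = {t1, t2, t3, t5, t6}
Sat(EX (EX (¬r → ¬b))) = {s : some successor in {t1, t2, t3, t5, t6}} = {t0, t1, t3, t4, t5, t6}
t3 ∈ Sat(EX (EX (¬r → ¬b))) = {t0, t1, t3, t4, t5, t6}, so the formula holds at t3.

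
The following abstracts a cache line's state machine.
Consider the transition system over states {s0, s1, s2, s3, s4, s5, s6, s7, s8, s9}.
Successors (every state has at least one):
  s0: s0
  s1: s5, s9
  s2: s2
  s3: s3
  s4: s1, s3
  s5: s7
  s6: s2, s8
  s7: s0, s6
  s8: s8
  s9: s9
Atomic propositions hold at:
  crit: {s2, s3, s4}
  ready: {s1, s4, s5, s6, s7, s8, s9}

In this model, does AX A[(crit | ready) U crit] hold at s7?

No

Sat(crit | ready) = {s1, s2, s3, s4, s5, s6, s7, s8, s9}
A[(crit | ready) U crit]: least fixpoint, start Z0 = Sat(crit) = {s2, s3, s4}, add states in Sat(crit | ready) with every successor in Z. Already a fixed point.
Sat(A[(crit | ready) U crit]) = {s2, s3, s4}
Sat(AX A[(crit | ready) U crit]) = {s : every successor in {s2, s3, s4}} = {s2, s3}
s7 ∉ Sat(AX A[(crit | ready) U crit]) = {s2, s3}, so the formula does not hold at s7.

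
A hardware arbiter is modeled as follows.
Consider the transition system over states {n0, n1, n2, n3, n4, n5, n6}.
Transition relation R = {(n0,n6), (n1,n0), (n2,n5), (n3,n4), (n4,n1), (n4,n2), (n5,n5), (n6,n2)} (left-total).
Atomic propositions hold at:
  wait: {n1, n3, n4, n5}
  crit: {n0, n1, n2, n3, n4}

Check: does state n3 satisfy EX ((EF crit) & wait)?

Yes

EF crit: least fixpoint, start Z0 = {n0, n1, n2, n3, n4}, add states with some successor in Z. Z1 = {n0, n1, n2, n3, n4, n6}; fixed.
Sat(EF crit) = {n0, n1, n2, n3, n4, n6}
Sat((EF crit) & wait) = {n1, n3, n4}
Sat(EX ((EF crit) & wait)) = {s : some successor in {n1, n3, n4}} = {n3, n4}
n3 ∈ Sat(EX ((EF crit) & wait)) = {n3, n4}, so the formula holds at n3.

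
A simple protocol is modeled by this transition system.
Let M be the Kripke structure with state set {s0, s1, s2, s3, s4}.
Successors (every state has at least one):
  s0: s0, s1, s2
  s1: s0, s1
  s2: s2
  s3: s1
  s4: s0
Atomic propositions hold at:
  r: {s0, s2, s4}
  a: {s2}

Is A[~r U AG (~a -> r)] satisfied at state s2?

Yes

Sat(~r) = {s1, s3}
Sat(~a) = {s0, s1, s3, s4}
Sat(~a -> r) = {s0, s2, s4}
AG (~a -> r): greatest fixpoint, start Z0 = {s0, s2, s4}, keep only states in Sat with every successor in Z. Z1 = {s2, s4}; Z2 = {s2}; fixed.
Sat(AG (~a -> r)) = {s2}
A[~r U AG (~a -> r)]: least fixpoint, start Z0 = Sat(AG (~a -> r)) = {s2}, add states in Sat(~r) with every successor in Z. Already a fixed point.
Sat(A[~r U AG (~a -> r)]) = {s2}
s2 ∈ Sat(A[~r U AG (~a -> r)]) = {s2}, so the formula holds at s2.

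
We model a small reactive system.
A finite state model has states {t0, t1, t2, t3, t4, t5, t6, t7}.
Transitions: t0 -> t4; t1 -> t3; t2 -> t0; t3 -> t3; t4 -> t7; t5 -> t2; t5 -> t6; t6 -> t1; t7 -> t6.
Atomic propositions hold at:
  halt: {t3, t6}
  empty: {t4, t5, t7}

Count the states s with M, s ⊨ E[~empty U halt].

3

Sat(~empty) = {t0, t1, t2, t3, t6}
E[~empty U halt]: least fixpoint, start Z0 = Sat(halt) = {t3, t6}, add states in Sat(~empty) with some successor in Z. Z1 = {t1, t3, t6}; fixed.
Sat(E[~empty U halt]) = {t1, t3, t6}
|Sat(E[~empty U halt])| = |{t1, t3, t6}| = 3.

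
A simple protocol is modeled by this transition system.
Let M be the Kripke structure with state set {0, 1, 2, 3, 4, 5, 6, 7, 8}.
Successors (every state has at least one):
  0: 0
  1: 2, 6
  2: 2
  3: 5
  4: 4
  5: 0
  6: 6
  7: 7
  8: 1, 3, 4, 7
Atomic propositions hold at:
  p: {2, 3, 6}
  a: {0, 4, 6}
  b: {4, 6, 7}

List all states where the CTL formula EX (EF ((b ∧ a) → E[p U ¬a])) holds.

Sat(b ∧ a) = {4, 6}
Sat(¬a) = {1, 2, 3, 5, 7, 8}
E[p U ¬a]: least fixpoint, start Z0 = Sat(¬a) = {1, 2, 3, 5, 7, 8}, add states in Sat(p) with some successor in Z. Already a fixed point.
Sat(E[p U ¬a]) = {1, 2, 3, 5, 7, 8}
Sat((b ∧ a) → E[p U ¬a]) = {0, 1, 2, 3, 5, 7, 8}
EF ((b ∧ a) → E[p U ¬a]): least fixpoint, start Z0 = {0, 1, 2, 3, 5, 7, 8}, add states with some successor in Z. Already a fixed point.
Sat(EF ((b ∧ a) → E[p U ¬a])) = {0, 1, 2, 3, 5, 7, 8}
Sat(EX (EF ((b ∧ a) → E[p U ¬a]))) = {s : some successor in {0, 1, 2, 3, 5, 7, 8}} = {0, 1, 2, 3, 5, 7, 8}

{0, 1, 2, 3, 5, 7, 8}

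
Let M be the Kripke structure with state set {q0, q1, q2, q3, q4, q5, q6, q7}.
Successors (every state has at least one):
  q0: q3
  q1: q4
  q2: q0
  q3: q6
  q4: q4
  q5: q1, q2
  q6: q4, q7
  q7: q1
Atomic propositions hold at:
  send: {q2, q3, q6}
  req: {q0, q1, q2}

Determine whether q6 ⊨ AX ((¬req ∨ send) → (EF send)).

No

Sat(¬req) = {q3, q4, q5, q6, q7}
Sat(¬req ∨ send) = {q2, q3, q4, q5, q6, q7}
EF send: least fixpoint, start Z0 = {q2, q3, q6}, add states with some successor in Z. Z1 = {q0, q2, q3, q5, q6}; fixed.
Sat(EF send) = {q0, q2, q3, q5, q6}
Sat((¬req ∨ send) → (EF send)) = {q0, q1, q2, q3, q5, q6}
Sat(AX ((¬req ∨ send) → (EF send))) = {s : every successor in {q0, q1, q2, q3, q5, q6}} = {q0, q2, q3, q5, q7}
q6 ∉ Sat(AX ((¬req ∨ send) → (EF send))) = {q0, q2, q3, q5, q7}, so the formula does not hold at q6.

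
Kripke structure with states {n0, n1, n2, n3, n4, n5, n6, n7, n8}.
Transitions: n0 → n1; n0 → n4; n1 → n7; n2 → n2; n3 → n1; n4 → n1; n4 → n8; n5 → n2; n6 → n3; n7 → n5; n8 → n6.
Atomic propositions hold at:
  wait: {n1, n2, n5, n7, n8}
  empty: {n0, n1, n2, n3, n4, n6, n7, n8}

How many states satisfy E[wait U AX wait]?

6

Sat(AX wait) = {s : every successor in {n1, n2, n5, n7, n8}} = {n1, n2, n3, n4, n5, n7}
E[wait U AX wait]: least fixpoint, start Z0 = Sat(AX wait) = {n1, n2, n3, n4, n5, n7}, add states in Sat(wait) with some successor in Z. Already a fixed point.
Sat(E[wait U AX wait]) = {n1, n2, n3, n4, n5, n7}
|Sat(E[wait U AX wait])| = |{n1, n2, n3, n4, n5, n7}| = 6.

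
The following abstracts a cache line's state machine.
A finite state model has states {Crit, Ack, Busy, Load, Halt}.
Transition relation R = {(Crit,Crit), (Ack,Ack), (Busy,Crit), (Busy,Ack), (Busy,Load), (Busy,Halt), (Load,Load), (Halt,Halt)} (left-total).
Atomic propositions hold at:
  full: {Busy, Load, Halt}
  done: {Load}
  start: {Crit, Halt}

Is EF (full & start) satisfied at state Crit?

Sat(full & start) = {Halt}
EF (full & start): least fixpoint, start Z0 = {Halt}, add states with some successor in Z. Z1 = {Busy, Halt}; fixed.
Sat(EF (full & start)) = {Busy, Halt}
Crit ∉ Sat(EF (full & start)) = {Busy, Halt}, so the formula does not hold at Crit.

No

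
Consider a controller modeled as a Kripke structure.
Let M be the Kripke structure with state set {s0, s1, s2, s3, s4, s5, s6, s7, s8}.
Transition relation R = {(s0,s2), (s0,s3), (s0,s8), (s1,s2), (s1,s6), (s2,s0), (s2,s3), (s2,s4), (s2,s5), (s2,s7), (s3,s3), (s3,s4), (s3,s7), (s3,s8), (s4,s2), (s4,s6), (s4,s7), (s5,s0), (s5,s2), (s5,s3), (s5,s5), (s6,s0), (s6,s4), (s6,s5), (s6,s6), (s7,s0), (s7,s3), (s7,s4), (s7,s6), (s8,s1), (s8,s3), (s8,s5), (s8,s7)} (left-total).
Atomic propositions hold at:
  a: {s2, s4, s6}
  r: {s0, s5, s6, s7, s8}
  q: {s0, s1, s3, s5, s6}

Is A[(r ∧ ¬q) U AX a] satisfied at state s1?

Sat(¬q) = {s2, s4, s7, s8}
Sat(r ∧ ¬q) = {s7, s8}
Sat(AX a) = {s : every successor in {s2, s4, s6}} = {s1}
A[(r ∧ ¬q) U AX a]: least fixpoint, start Z0 = Sat(AX a) = {s1}, add states in Sat(r ∧ ¬q) with every successor in Z. Already a fixed point.
Sat(A[(r ∧ ¬q) U AX a]) = {s1}
s1 ∈ Sat(A[(r ∧ ¬q) U AX a]) = {s1}, so the formula holds at s1.

Yes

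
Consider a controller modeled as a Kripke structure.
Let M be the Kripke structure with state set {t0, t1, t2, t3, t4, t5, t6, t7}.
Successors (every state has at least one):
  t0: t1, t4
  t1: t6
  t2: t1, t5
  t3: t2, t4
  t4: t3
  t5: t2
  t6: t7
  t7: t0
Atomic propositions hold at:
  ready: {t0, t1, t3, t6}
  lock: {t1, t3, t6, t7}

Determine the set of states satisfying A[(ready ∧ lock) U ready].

{t0, t1, t3, t6}

Sat(ready ∧ lock) = {t1, t3, t6}
A[(ready ∧ lock) U ready]: least fixpoint, start Z0 = Sat(ready) = {t0, t1, t3, t6}, add states in Sat(ready ∧ lock) with every successor in Z. Already a fixed point.
Sat(A[(ready ∧ lock) U ready]) = {t0, t1, t3, t6}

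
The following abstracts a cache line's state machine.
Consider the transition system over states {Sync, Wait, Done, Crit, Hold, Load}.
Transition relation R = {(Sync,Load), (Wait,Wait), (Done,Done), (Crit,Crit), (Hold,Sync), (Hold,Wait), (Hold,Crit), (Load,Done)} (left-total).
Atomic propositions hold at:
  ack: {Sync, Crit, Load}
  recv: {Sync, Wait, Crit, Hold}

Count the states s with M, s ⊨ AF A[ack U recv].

A[ack U recv]: least fixpoint, start Z0 = Sat(recv) = {Sync, Wait, Crit, Hold}, add states in Sat(ack) with every successor in Z. Already a fixed point.
Sat(A[ack U recv]) = {Sync, Wait, Crit, Hold}
AF A[ack U recv]: least fixpoint, start Z0 = {Sync, Wait, Crit, Hold}, add states with every successor in Z. Already a fixed point.
Sat(AF A[ack U recv]) = {Sync, Wait, Crit, Hold}
|Sat(AF A[ack U recv])| = |{Sync, Wait, Crit, Hold}| = 4.

4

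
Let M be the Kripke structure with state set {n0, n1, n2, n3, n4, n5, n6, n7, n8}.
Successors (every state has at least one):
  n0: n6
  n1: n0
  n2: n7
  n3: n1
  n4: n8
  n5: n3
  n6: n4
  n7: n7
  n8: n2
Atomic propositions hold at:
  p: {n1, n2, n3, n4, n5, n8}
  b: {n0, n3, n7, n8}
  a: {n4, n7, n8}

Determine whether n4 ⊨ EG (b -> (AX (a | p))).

Sat(a | p) = {n1, n2, n3, n4, n5, n7, n8}
Sat(AX (a | p)) = {s : every successor in {n1, n2, n3, n4, n5, n7, n8}} = {n2, n3, n4, n5, n6, n7, n8}
Sat(b -> (AX (a | p))) = {n1, n2, n3, n4, n5, n6, n7, n8}
EG (b -> (AX (a | p))): greatest fixpoint, start Z0 = {n1, n2, n3, n4, n5, n6, n7, n8}, keep only states in Sat with some successor in Z. Z1 = {n2, n3, n4, n5, n6, n7, n8}; Z2 = {n2, n4, n5, n6, n7, n8}; Z3 = {n2, n4, n6, n7, n8}; fixed.
Sat(EG (b -> (AX (a | p)))) = {n2, n4, n6, n7, n8}
n4 ∈ Sat(EG (b -> (AX (a | p)))) = {n2, n4, n6, n7, n8}, so the formula holds at n4.

Yes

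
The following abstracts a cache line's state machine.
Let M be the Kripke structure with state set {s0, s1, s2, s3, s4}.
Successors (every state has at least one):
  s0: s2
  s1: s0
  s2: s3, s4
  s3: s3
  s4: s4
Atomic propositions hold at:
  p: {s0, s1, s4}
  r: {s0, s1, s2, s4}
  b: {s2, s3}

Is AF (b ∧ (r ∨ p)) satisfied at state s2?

Sat(r ∨ p) = {s0, s1, s2, s4}
Sat(b ∧ (r ∨ p)) = {s2}
AF (b ∧ (r ∨ p)): least fixpoint, start Z0 = {s2}, add states with every successor in Z. Z1 = {s0, s2}; Z2 = {s0, s1, s2}; fixed.
Sat(AF (b ∧ (r ∨ p))) = {s0, s1, s2}
s2 ∈ Sat(AF (b ∧ (r ∨ p))) = {s0, s1, s2}, so the formula holds at s2.

Yes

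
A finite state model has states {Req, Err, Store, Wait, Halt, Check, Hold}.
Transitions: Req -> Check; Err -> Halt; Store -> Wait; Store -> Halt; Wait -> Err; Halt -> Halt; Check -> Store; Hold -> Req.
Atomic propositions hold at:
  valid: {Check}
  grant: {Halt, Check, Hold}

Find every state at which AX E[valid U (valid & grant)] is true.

Sat(valid & grant) = {Check}
E[valid U (valid & grant)]: least fixpoint, start Z0 = Sat((valid & grant)) = {Check}, add states in Sat(valid) with some successor in Z. Already a fixed point.
Sat(E[valid U (valid & grant)]) = {Check}
Sat(AX E[valid U (valid & grant)]) = {s : every successor in {Check}} = {Req}

{Req}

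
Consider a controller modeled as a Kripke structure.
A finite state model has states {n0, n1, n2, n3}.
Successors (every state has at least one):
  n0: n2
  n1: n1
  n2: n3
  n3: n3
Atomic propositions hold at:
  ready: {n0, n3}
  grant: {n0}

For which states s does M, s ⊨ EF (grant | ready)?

{n0, n2, n3}

Sat(grant | ready) = {n0, n3}
EF (grant | ready): least fixpoint, start Z0 = {n0, n3}, add states with some successor in Z. Z1 = {n0, n2, n3}; fixed.
Sat(EF (grant | ready)) = {n0, n2, n3}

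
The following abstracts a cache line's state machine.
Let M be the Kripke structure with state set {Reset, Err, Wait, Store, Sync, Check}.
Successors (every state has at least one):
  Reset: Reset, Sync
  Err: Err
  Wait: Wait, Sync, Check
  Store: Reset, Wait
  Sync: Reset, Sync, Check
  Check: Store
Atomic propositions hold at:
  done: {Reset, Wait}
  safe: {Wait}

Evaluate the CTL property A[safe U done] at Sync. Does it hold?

A[safe U done]: least fixpoint, start Z0 = Sat(done) = {Reset, Wait}, add states in Sat(safe) with every successor in Z. Already a fixed point.
Sat(A[safe U done]) = {Reset, Wait}
Sync ∉ Sat(A[safe U done]) = {Reset, Wait}, so the formula does not hold at Sync.

No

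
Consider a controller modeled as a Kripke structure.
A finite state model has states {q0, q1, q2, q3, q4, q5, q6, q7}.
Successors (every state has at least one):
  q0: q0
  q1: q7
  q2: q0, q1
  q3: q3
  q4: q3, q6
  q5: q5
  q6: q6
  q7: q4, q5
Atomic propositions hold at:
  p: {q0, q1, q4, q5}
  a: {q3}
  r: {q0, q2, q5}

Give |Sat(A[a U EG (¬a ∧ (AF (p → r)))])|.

Sat(¬a) = {q0, q1, q2, q4, q5, q6, q7}
Sat(p → r) = {q0, q2, q3, q5, q6, q7}
AF (p → r): least fixpoint, start Z0 = {q0, q2, q3, q5, q6, q7}, add states with every successor in Z. Z1 = {q0, q1, q2, q3, q4, q5, q6, q7}; fixed.
Sat(AF (p → r)) = {q0, q1, q2, q3, q4, q5, q6, q7}
Sat(¬a ∧ (AF (p → r))) = {q0, q1, q2, q4, q5, q6, q7}
EG (¬a ∧ (AF (p → r))): greatest fixpoint, start Z0 = {q0, q1, q2, q4, q5, q6, q7}, keep only states in Sat with some successor in Z. Already a fixed point.
Sat(EG (¬a ∧ (AF (p → r)))) = {q0, q1, q2, q4, q5, q6, q7}
A[a U EG (¬a ∧ (AF (p → r)))]: least fixpoint, start Z0 = Sat(EG (¬a ∧ (AF (p → r)))) = {q0, q1, q2, q4, q5, q6, q7}, add states in Sat(a) with every successor in Z. Already a fixed point.
Sat(A[a U EG (¬a ∧ (AF (p → r)))]) = {q0, q1, q2, q4, q5, q6, q7}
|Sat(A[a U EG (¬a ∧ (AF (p → r)))])| = |{q0, q1, q2, q4, q5, q6, q7}| = 7.

7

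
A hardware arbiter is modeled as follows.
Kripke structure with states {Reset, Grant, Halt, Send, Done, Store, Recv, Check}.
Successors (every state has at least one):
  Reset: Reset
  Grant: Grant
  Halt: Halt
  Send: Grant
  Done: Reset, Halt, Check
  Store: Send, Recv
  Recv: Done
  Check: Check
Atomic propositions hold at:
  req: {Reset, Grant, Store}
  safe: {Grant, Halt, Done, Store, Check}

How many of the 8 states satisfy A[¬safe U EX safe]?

Sat(¬safe) = {Reset, Send, Recv}
Sat(EX safe) = {s : some successor in {Grant, Halt, Done, Store, Check}} = {Grant, Halt, Send, Done, Recv, Check}
A[¬safe U EX safe]: least fixpoint, start Z0 = Sat(EX safe) = {Grant, Halt, Send, Done, Recv, Check}, add states in Sat(¬safe) with every successor in Z. Already a fixed point.
Sat(A[¬safe U EX safe]) = {Grant, Halt, Send, Done, Recv, Check}
|Sat(A[¬safe U EX safe])| = |{Grant, Halt, Send, Done, Recv, Check}| = 6.

6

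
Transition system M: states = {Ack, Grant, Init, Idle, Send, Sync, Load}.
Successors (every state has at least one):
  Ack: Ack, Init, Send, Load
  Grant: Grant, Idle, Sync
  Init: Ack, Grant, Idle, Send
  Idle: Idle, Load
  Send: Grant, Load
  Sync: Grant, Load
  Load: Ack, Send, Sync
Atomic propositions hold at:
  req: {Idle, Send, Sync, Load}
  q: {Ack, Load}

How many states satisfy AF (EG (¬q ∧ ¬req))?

2

Sat(¬q) = {Grant, Init, Idle, Send, Sync}
Sat(¬req) = {Ack, Grant, Init}
Sat(¬q ∧ ¬req) = {Grant, Init}
EG (¬q ∧ ¬req): greatest fixpoint, start Z0 = {Grant, Init}, keep only states in Sat with some successor in Z. Already a fixed point.
Sat(EG (¬q ∧ ¬req)) = {Grant, Init}
AF (EG (¬q ∧ ¬req)): least fixpoint, start Z0 = {Grant, Init}, add states with every successor in Z. Already a fixed point.
Sat(AF (EG (¬q ∧ ¬req))) = {Grant, Init}
|Sat(AF (EG (¬q ∧ ¬req)))| = |{Grant, Init}| = 2.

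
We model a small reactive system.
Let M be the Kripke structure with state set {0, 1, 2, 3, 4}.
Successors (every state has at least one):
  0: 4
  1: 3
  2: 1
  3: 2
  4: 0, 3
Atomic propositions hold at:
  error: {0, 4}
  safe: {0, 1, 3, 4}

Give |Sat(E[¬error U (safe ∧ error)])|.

2

Sat(¬error) = {1, 2, 3}
Sat(safe ∧ error) = {0, 4}
E[¬error U (safe ∧ error)]: least fixpoint, start Z0 = Sat((safe ∧ error)) = {0, 4}, add states in Sat(¬error) with some successor in Z. Already a fixed point.
Sat(E[¬error U (safe ∧ error)]) = {0, 4}
|Sat(E[¬error U (safe ∧ error)])| = |{0, 4}| = 2.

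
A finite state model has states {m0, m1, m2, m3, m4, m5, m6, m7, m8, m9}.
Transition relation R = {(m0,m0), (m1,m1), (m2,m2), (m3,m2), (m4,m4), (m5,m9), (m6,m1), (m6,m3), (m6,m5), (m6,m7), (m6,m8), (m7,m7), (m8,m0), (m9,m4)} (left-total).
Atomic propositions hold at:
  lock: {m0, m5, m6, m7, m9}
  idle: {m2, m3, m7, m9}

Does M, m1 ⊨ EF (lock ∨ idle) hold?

Sat(lock ∨ idle) = {m0, m2, m3, m5, m6, m7, m9}
EF (lock ∨ idle): least fixpoint, start Z0 = {m0, m2, m3, m5, m6, m7, m9}, add states with some successor in Z. Z1 = {m0, m2, m3, m5, m6, m7, m8, m9}; fixed.
Sat(EF (lock ∨ idle)) = {m0, m2, m3, m5, m6, m7, m8, m9}
m1 ∉ Sat(EF (lock ∨ idle)) = {m0, m2, m3, m5, m6, m7, m8, m9}, so the formula does not hold at m1.

No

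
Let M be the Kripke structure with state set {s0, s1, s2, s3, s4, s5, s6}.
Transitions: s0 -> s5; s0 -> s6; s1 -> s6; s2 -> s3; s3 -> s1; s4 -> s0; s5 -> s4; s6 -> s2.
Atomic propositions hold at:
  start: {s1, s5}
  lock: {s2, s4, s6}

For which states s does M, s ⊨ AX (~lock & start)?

Sat(~lock) = {s0, s1, s3, s5}
Sat(~lock & start) = {s1, s5}
Sat(AX (~lock & start)) = {s : every successor in {s1, s5}} = {s3}

{s3}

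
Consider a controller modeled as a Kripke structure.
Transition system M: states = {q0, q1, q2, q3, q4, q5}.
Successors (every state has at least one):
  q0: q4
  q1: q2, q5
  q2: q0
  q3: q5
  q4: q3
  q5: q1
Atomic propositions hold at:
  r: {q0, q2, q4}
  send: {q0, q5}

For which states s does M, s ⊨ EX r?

{q0, q1, q2}

Sat(EX r) = {s : some successor in {q0, q2, q4}} = {q0, q1, q2}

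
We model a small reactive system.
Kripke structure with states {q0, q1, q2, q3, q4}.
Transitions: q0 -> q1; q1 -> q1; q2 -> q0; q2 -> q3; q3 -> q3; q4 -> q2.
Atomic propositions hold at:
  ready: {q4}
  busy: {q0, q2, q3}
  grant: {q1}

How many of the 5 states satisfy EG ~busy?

Sat(~busy) = {q1, q4}
EG ~busy: greatest fixpoint, start Z0 = {q1, q4}, keep only states in Sat with some successor in Z. Z1 = {q1}; fixed.
Sat(EG ~busy) = {q1}
|Sat(EG ~busy)| = |{q1}| = 1.

1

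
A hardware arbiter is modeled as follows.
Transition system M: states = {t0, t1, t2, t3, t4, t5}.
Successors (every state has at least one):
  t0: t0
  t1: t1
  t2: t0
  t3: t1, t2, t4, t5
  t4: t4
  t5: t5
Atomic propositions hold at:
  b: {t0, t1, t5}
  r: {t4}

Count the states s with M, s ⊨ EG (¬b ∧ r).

Sat(¬b) = {t2, t3, t4}
Sat(¬b ∧ r) = {t4}
EG (¬b ∧ r): greatest fixpoint, start Z0 = {t4}, keep only states in Sat with some successor in Z. Already a fixed point.
Sat(EG (¬b ∧ r)) = {t4}
|Sat(EG (¬b ∧ r))| = |{t4}| = 1.

1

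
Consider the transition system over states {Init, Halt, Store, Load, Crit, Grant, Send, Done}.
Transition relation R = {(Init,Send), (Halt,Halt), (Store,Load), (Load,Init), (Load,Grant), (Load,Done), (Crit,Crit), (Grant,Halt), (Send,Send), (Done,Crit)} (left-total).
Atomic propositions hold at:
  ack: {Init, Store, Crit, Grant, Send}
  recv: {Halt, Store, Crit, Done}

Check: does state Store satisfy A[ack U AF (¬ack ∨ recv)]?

Yes

Sat(¬ack) = {Halt, Load, Done}
Sat(¬ack ∨ recv) = {Halt, Store, Load, Crit, Done}
AF (¬ack ∨ recv): least fixpoint, start Z0 = {Halt, Store, Load, Crit, Done}, add states with every successor in Z. Z1 = {Halt, Store, Load, Crit, Grant, Done}; fixed.
Sat(AF (¬ack ∨ recv)) = {Halt, Store, Load, Crit, Grant, Done}
A[ack U AF (¬ack ∨ recv)]: least fixpoint, start Z0 = Sat(AF (¬ack ∨ recv)) = {Halt, Store, Load, Crit, Grant, Done}, add states in Sat(ack) with every successor in Z. Already a fixed point.
Sat(A[ack U AF (¬ack ∨ recv)]) = {Halt, Store, Load, Crit, Grant, Done}
Store ∈ Sat(A[ack U AF (¬ack ∨ recv)]) = {Halt, Store, Load, Crit, Grant, Done}, so the formula holds at Store.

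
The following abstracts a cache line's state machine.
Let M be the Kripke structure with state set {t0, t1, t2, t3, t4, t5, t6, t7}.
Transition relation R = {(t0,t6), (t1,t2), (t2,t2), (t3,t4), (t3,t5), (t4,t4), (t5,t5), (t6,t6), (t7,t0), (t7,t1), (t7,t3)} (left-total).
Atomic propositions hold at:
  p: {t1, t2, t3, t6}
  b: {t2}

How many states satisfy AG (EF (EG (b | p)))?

4

Sat(b | p) = {t1, t2, t3, t6}
EG (b | p): greatest fixpoint, start Z0 = {t1, t2, t3, t6}, keep only states in Sat with some successor in Z. Z1 = {t1, t2, t6}; fixed.
Sat(EG (b | p)) = {t1, t2, t6}
EF (EG (b | p)): least fixpoint, start Z0 = {t1, t2, t6}, add states with some successor in Z. Z1 = {t0, t1, t2, t6, t7}; fixed.
Sat(EF (EG (b | p))) = {t0, t1, t2, t6, t7}
AG (EF (EG (b | p))): greatest fixpoint, start Z0 = {t0, t1, t2, t6, t7}, keep only states in Sat with every successor in Z. Z1 = {t0, t1, t2, t6}; fixed.
Sat(AG (EF (EG (b | p)))) = {t0, t1, t2, t6}
|Sat(AG (EF (EG (b | p))))| = |{t0, t1, t2, t6}| = 4.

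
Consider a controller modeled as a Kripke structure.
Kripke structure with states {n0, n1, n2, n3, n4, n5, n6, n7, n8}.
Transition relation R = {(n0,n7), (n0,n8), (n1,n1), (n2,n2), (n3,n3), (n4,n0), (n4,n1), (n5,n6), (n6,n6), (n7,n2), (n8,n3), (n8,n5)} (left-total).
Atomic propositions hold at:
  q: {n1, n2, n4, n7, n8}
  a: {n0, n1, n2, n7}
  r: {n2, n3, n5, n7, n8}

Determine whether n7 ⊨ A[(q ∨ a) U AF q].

Sat(q ∨ a) = {n0, n1, n2, n4, n7, n8}
AF q: least fixpoint, start Z0 = {n1, n2, n4, n7, n8}, add states with every successor in Z. Z1 = {n0, n1, n2, n4, n7, n8}; fixed.
Sat(AF q) = {n0, n1, n2, n4, n7, n8}
A[(q ∨ a) U AF q]: least fixpoint, start Z0 = Sat(AF q) = {n0, n1, n2, n4, n7, n8}, add states in Sat(q ∨ a) with every successor in Z. Already a fixed point.
Sat(A[(q ∨ a) U AF q]) = {n0, n1, n2, n4, n7, n8}
n7 ∈ Sat(A[(q ∨ a) U AF q]) = {n0, n1, n2, n4, n7, n8}, so the formula holds at n7.

Yes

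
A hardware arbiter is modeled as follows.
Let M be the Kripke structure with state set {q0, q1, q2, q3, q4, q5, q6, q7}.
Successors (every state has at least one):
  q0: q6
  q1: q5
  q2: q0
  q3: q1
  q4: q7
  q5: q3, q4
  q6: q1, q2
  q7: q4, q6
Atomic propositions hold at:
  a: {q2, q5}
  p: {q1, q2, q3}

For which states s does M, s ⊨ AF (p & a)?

{q2}

Sat(p & a) = {q2}
AF (p & a): least fixpoint, start Z0 = {q2}, add states with every successor in Z. Already a fixed point.
Sat(AF (p & a)) = {q2}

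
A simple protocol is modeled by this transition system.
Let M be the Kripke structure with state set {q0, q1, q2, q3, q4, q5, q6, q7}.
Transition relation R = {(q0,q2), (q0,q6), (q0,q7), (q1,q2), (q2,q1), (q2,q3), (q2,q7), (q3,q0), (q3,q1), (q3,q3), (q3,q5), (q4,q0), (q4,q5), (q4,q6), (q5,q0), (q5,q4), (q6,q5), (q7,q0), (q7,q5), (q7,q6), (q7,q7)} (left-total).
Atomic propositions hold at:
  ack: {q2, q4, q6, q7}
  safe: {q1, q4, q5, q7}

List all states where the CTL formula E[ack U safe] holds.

E[ack U safe]: least fixpoint, start Z0 = Sat(safe) = {q1, q4, q5, q7}, add states in Sat(ack) with some successor in Z. Z1 = {q1, q2, q4, q5, q6, q7}; fixed.
Sat(E[ack U safe]) = {q1, q2, q4, q5, q6, q7}

{q1, q2, q4, q5, q6, q7}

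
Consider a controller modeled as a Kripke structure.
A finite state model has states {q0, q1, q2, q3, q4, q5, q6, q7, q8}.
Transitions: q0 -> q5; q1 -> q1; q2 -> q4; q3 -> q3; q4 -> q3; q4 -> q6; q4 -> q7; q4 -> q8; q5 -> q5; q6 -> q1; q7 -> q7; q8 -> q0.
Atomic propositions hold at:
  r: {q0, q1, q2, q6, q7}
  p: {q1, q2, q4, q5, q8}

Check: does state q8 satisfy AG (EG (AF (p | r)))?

Sat(p | r) = {q0, q1, q2, q4, q5, q6, q7, q8}
AF (p | r): least fixpoint, start Z0 = {q0, q1, q2, q4, q5, q6, q7, q8}, add states with every successor in Z. Already a fixed point.
Sat(AF (p | r)) = {q0, q1, q2, q4, q5, q6, q7, q8}
EG (AF (p | r)): greatest fixpoint, start Z0 = {q0, q1, q2, q4, q5, q6, q7, q8}, keep only states in Sat with some successor in Z. Already a fixed point.
Sat(EG (AF (p | r))) = {q0, q1, q2, q4, q5, q6, q7, q8}
AG (EG (AF (p | r))): greatest fixpoint, start Z0 = {q0, q1, q2, q4, q5, q6, q7, q8}, keep only states in Sat with every successor in Z. Z1 = {q0, q1, q2, q5, q6, q7, q8}; Z2 = {q0, q1, q5, q6, q7, q8}; fixed.
Sat(AG (EG (AF (p | r)))) = {q0, q1, q5, q6, q7, q8}
q8 ∈ Sat(AG (EG (AF (p | r)))) = {q0, q1, q5, q6, q7, q8}, so the formula holds at q8.

Yes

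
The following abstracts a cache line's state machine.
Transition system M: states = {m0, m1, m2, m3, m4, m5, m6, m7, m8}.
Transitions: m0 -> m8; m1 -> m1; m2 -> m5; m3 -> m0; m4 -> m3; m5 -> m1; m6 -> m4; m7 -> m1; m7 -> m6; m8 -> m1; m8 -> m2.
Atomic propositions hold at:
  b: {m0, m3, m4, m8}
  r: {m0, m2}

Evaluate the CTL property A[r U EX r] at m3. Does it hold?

Sat(EX r) = {s : some successor in {m0, m2}} = {m3, m8}
A[r U EX r]: least fixpoint, start Z0 = Sat(EX r) = {m3, m8}, add states in Sat(r) with every successor in Z. Z1 = {m0, m3, m8}; fixed.
Sat(A[r U EX r]) = {m0, m3, m8}
m3 ∈ Sat(A[r U EX r]) = {m0, m3, m8}, so the formula holds at m3.

Yes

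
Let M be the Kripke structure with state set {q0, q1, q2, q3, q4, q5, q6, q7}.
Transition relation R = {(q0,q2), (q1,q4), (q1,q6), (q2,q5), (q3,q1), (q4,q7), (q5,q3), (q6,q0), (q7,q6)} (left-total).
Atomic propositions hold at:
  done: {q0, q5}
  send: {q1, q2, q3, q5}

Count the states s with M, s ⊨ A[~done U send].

4

Sat(~done) = {q1, q2, q3, q4, q6, q7}
A[~done U send]: least fixpoint, start Z0 = Sat(send) = {q1, q2, q3, q5}, add states in Sat(~done) with every successor in Z. Already a fixed point.
Sat(A[~done U send]) = {q1, q2, q3, q5}
|Sat(A[~done U send])| = |{q1, q2, q3, q5}| = 4.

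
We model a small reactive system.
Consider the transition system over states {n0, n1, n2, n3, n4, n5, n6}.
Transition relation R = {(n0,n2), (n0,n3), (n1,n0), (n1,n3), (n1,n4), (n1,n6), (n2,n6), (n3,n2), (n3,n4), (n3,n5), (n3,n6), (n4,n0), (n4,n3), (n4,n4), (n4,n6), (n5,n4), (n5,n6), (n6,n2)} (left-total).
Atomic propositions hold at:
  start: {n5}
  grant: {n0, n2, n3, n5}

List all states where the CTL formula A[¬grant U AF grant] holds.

{n0, n2, n3, n5, n6}

Sat(¬grant) = {n1, n4, n6}
AF grant: least fixpoint, start Z0 = {n0, n2, n3, n5}, add states with every successor in Z. Z1 = {n0, n2, n3, n5, n6}; fixed.
Sat(AF grant) = {n0, n2, n3, n5, n6}
A[¬grant U AF grant]: least fixpoint, start Z0 = Sat(AF grant) = {n0, n2, n3, n5, n6}, add states in Sat(¬grant) with every successor in Z. Already a fixed point.
Sat(A[¬grant U AF grant]) = {n0, n2, n3, n5, n6}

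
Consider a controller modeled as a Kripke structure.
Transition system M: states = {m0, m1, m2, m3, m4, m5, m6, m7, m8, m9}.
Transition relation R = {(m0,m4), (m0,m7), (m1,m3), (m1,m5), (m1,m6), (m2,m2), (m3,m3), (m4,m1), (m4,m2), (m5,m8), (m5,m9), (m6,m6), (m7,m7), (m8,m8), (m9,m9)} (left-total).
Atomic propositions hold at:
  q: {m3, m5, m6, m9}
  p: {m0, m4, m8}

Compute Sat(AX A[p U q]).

{m1, m3, m6, m9}

A[p U q]: least fixpoint, start Z0 = Sat(q) = {m3, m5, m6, m9}, add states in Sat(p) with every successor in Z. Already a fixed point.
Sat(A[p U q]) = {m3, m5, m6, m9}
Sat(AX A[p U q]) = {s : every successor in {m3, m5, m6, m9}} = {m1, m3, m6, m9}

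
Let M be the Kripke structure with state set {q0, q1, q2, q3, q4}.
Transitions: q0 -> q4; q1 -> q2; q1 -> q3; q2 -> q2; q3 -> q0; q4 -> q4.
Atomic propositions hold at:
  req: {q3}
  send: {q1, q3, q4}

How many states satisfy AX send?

Sat(AX send) = {s : every successor in {q1, q3, q4}} = {q0, q4}
|Sat(AX send)| = |{q0, q4}| = 2.

2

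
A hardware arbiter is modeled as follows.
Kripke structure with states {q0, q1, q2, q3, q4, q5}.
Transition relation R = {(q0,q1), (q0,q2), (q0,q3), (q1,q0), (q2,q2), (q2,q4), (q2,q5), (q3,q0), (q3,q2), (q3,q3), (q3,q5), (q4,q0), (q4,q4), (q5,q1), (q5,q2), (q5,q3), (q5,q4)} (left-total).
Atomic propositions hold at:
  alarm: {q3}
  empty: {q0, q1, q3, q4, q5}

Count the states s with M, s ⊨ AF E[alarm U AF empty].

AF empty: least fixpoint, start Z0 = {q0, q1, q3, q4, q5}, add states with every successor in Z. Already a fixed point.
Sat(AF empty) = {q0, q1, q3, q4, q5}
E[alarm U AF empty]: least fixpoint, start Z0 = Sat(AF empty) = {q0, q1, q3, q4, q5}, add states in Sat(alarm) with some successor in Z. Already a fixed point.
Sat(E[alarm U AF empty]) = {q0, q1, q3, q4, q5}
AF E[alarm U AF empty]: least fixpoint, start Z0 = {q0, q1, q3, q4, q5}, add states with every successor in Z. Already a fixed point.
Sat(AF E[alarm U AF empty]) = {q0, q1, q3, q4, q5}
|Sat(AF E[alarm U AF empty])| = |{q0, q1, q3, q4, q5}| = 5.

5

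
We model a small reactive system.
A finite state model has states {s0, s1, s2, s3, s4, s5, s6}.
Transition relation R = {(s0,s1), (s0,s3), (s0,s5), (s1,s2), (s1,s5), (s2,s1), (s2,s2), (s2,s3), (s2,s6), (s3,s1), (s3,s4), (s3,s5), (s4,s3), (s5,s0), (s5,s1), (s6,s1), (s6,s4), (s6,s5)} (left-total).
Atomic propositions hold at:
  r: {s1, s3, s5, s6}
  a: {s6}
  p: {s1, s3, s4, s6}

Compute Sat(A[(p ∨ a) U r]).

{s1, s3, s4, s5, s6}

Sat(p ∨ a) = {s1, s3, s4, s6}
A[(p ∨ a) U r]: least fixpoint, start Z0 = Sat(r) = {s1, s3, s5, s6}, add states in Sat(p ∨ a) with every successor in Z. Z1 = {s1, s3, s4, s5, s6}; fixed.
Sat(A[(p ∨ a) U r]) = {s1, s3, s4, s5, s6}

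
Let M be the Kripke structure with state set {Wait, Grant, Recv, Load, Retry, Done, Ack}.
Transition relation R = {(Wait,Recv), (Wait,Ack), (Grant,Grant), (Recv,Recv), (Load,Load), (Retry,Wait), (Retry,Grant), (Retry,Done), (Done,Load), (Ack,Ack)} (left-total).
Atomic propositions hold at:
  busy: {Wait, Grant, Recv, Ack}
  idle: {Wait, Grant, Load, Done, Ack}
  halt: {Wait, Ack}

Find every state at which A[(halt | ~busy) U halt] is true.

Sat(~busy) = {Load, Retry, Done}
Sat(halt | ~busy) = {Wait, Load, Retry, Done, Ack}
A[(halt | ~busy) U halt]: least fixpoint, start Z0 = Sat(halt) = {Wait, Ack}, add states in Sat(halt | ~busy) with every successor in Z. Already a fixed point.
Sat(A[(halt | ~busy) U halt]) = {Wait, Ack}

{Wait, Ack}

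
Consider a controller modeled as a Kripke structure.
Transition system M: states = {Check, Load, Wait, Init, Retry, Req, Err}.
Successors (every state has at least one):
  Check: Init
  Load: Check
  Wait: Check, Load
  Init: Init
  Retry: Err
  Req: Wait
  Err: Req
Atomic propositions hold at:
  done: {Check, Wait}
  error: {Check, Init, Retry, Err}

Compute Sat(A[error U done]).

A[error U done]: least fixpoint, start Z0 = Sat(done) = {Check, Wait}, add states in Sat(error) with every successor in Z. Already a fixed point.
Sat(A[error U done]) = {Check, Wait}

{Check, Wait}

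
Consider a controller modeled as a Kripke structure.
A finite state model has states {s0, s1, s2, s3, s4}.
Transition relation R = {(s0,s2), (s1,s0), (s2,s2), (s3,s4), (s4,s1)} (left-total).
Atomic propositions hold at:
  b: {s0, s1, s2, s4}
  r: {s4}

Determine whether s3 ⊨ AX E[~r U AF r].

Sat(~r) = {s0, s1, s2, s3}
AF r: least fixpoint, start Z0 = {s4}, add states with every successor in Z. Z1 = {s3, s4}; fixed.
Sat(AF r) = {s3, s4}
E[~r U AF r]: least fixpoint, start Z0 = Sat(AF r) = {s3, s4}, add states in Sat(~r) with some successor in Z. Already a fixed point.
Sat(E[~r U AF r]) = {s3, s4}
Sat(AX E[~r U AF r]) = {s : every successor in {s3, s4}} = {s3}
s3 ∈ Sat(AX E[~r U AF r]) = {s3}, so the formula holds at s3.

Yes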